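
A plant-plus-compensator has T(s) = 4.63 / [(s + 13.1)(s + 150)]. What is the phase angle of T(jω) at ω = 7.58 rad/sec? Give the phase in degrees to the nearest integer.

∠(j7.58 + 13.1) = arctan(7.58/13.1) = 30.05°
∠(j7.58 + 150) = arctan(7.58/150) = 2.89°
∠T(j7.58) = − (30.05° + 2.89°) = -32.95°

-33°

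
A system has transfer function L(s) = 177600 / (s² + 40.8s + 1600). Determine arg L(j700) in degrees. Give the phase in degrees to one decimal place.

-176.7°

∠[(j700)² + 40.8(j700) + 1600] = ∠[-4.884e+05 + j28560] = 176.65°
∠L(j700) = −176.65° = -176.65°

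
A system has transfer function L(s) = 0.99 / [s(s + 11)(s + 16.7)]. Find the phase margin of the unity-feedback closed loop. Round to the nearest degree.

Gain crossover: |L(jω)| = 1 at ω ≈ 0.00539 rad/s.
∠L(j0.00539) = −90° − arctan(0.00539/11) − arctan(0.00539/16.7) ≈ -90.05°
PM = 180° + (-90.05°) = 89.95°

90 deg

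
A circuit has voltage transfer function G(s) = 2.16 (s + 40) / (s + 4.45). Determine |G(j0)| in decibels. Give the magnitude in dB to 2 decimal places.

G(0) = 2.16 × 40 / 4.45 = 19.416
20 log₁₀(19.416) = 25.763 dB

25.76 dB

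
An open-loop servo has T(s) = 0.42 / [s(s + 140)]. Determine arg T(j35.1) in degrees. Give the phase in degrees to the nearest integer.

∠(j35.1 + 140) = arctan(35.1/140) = 14.07°
∠(j35.1) = 90.00°
∠T(j35.1) = − (14.07° + 90.00°) = -104.07°

-104°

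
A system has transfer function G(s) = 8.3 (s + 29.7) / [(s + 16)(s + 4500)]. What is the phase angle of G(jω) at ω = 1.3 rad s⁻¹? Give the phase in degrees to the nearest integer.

-2°

∠(j1.3 + 29.7) = arctan(1.3/29.7) = 2.51°
∠(j1.3 + 16) = arctan(1.3/16) = 4.65°
∠(j1.3 + 4500) = arctan(1.3/4500) = 0.02°
∠G(j1.3) = 2.51° − (4.65° + 0.02°) = -2.16°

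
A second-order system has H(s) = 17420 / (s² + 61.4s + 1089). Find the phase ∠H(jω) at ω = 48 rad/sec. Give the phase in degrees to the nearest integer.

∠[(j48)² + 61.4(j48) + 1089] = ∠[-1215 + j2947.2] = 112.40°
∠H(j48) = −112.40° = -112.40°

-112 deg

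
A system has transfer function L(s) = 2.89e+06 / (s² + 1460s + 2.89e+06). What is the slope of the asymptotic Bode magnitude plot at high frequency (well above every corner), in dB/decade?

With 0 zeros and 2 poles, the high-frequency asymptotic slope is 20 × (0 − 2) = -40 dB/decade.

-40 dB/decade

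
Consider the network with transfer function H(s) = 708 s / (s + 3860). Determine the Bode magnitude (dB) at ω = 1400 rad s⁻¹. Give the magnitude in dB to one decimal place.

|j1400| = 1400
|j1400 + 3860| = √(1400² + 3860²) = 4106
|H(j1400)| = 708 × 1400 / 4106 = 241.4
20 log₁₀(241.4) = 47.65 dB

47.7 dB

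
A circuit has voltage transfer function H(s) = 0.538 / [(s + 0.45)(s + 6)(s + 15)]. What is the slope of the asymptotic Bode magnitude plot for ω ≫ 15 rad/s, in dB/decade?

With 0 zeros and 3 poles, the high-frequency asymptotic slope is 20 × (0 − 3) = -60 dB/decade.

-60 dB/decade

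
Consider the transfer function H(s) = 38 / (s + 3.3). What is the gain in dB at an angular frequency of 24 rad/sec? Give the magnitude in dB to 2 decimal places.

3.91 dB

|j24 + 3.3| = √(24² + 3.3²) = 24.23
|H(j24)| = 38 / 24.23 = 1.5686
20 log₁₀(1.5686) = 3.910 dB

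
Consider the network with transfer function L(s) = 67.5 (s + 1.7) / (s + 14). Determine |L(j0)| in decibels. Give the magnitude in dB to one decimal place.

18.3 dB

L(0) = 67.5 × 1.7 / 14 = 8.1964
20 log₁₀(8.1964) = 18.27 dB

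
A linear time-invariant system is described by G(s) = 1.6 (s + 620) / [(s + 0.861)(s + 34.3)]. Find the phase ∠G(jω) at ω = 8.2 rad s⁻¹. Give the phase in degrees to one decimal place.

∠(j8.2 + 620) = arctan(8.2/620) = 0.76°
∠(j8.2 + 0.861) = arctan(8.2/0.861) = 84.01°
∠(j8.2 + 34.3) = arctan(8.2/34.3) = 13.45°
∠G(j8.2) = 0.76° − (84.01° + 13.45°) = -96.69°

-96.7 deg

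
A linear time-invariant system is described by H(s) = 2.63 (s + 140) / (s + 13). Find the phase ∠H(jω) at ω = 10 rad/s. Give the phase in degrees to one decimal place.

-33.5 deg

∠(j10 + 140) = arctan(10/140) = 4.09°
∠(j10 + 13) = arctan(10/13) = 37.57°
∠H(j10) = 4.09° − 37.57° = -33.48°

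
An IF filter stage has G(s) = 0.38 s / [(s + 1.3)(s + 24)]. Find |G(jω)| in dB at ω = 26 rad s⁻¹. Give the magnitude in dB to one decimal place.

-39.4 dB

|j26| = 26
|j26 + 1.3| = √(26² + 1.3²) = 26.03
|j26 + 24| = √(26² + 24²) = 35.38
|G(j26)| = 0.38 × 26 / (26.03 × 35.38) = 0.010726
20 log₁₀(0.010726) = -39.39 dB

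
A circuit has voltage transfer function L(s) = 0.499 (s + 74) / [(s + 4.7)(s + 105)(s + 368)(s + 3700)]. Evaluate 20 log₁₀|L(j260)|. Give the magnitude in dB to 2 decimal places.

-179.12 dB

|j260 + 74| = √(260² + 74²) = 270.3
|j260 + 4.7| = √(260² + 4.7²) = 260
|j260 + 105| = √(260² + 105²) = 280.4
|j260 + 368| = √(260² + 368²) = 450.6
|j260 + 3700| = √(260² + 3700²) = 3709
|L(j260)| = 0.499 × 270.3 / (260 × 280.4 × 450.6 × 3709) = 1.1069e-09
20 log₁₀(1.1069e-09) = -179.118 dB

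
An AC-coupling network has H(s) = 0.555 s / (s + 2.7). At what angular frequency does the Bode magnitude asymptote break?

2.7 rad/s

The single real pole at s = −2.7 gives a corner at ω = 2.7 rad/s.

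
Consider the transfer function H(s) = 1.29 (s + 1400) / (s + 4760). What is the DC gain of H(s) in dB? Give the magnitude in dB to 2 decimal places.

H(0) = 1.29 × 1400 / 4760 = 0.37941
20 log₁₀(0.37941) = -8.418 dB

-8.42 dB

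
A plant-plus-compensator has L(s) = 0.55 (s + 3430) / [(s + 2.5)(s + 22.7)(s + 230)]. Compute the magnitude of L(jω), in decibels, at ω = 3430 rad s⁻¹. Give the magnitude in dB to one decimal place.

|j3430 + 3430| = √(3430² + 3430²) = 4851
|j3430 + 2.5| = √(3430² + 2.5²) = 3430
|j3430 + 22.7| = √(3430² + 22.7²) = 3430
|j3430 + 230| = √(3430² + 230²) = 3438
|L(j3430)| = 0.55 × 4851 / (3430 × 3430 × 3438) = 6.5964e-08
20 log₁₀(6.5964e-08) = -143.61 dB

-143.6 dB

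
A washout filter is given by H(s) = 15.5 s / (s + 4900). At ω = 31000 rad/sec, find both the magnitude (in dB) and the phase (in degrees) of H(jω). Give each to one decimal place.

|j31000| = 3.1e+04
|j31000 + 4900| = √(31000² + 4900²) = 3.138e+04
|H(j31000)| = 15.5 × 3.1e+04 / 3.138e+04 = 15.31
20 log₁₀(15.31) = 23.70 dB
∠(j31000) = 90.00°
∠(j31000 + 4900) = arctan(31000/4900) = 81.02°
∠H(j31000) = 90.00° − 81.02° = 8.98°

|H| = 23.7 dB, ∠H = 9.0°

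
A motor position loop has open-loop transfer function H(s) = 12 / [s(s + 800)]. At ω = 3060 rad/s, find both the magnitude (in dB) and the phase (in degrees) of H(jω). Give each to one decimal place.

|j3060 + 800| = √(3060² + 800²) = 3163
|j3060| = 3060
|H(j3060)| = 12 / (3163 × 3060) = 1.2399e-06
20 log₁₀(1.2399e-06) = -118.13 dB
∠(j3060 + 800) = arctan(3060/800) = 75.35°
∠(j3060) = 90.00°
∠H(j3060) = − (75.35° + 90.00°) = -165.35°

|H| = -118.1 dB, ∠H = -165.3 deg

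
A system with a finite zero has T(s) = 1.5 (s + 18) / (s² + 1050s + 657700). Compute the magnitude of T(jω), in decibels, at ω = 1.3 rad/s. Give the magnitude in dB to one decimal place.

-87.7 dB

|j1.3 + 18| = √(1.3² + 18²) = 18.05
|(j1.3)² + 1050(j1.3) + 657700| = |6.577e+05 + j1365| = 6.577e+05
|T(j1.3)| = 1.5 × 18.05 / 6.577e+05 = 4.1159e-05
20 log₁₀(4.1159e-05) = -87.71 dB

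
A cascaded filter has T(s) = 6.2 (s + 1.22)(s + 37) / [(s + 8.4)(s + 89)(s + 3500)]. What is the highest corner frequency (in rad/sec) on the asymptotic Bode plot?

Break frequencies occur at each pole and zero magnitude: 1.22 rad/sec, 8.4 rad/sec, 37 rad/sec, 89 rad/sec, 3500 rad/sec.
The highest is 3500 rad/sec.

3500 rad/sec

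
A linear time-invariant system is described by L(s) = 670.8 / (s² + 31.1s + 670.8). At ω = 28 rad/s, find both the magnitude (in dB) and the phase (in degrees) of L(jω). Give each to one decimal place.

|(j28)² + 31.1(j28) + 670.8| = |-113.2 + j870.8| = 878.1
|L(j28)| = 670.8 / 878.1 = 0.7639
20 log₁₀(0.7639) = -2.34 dB
∠[(j28)² + 31.1(j28) + 670.8] = ∠[-113.2 + j870.8] = 97.41°
∠L(j28) = −97.41° = -97.41°

|L| = -2.3 dB, ∠L = -97.4°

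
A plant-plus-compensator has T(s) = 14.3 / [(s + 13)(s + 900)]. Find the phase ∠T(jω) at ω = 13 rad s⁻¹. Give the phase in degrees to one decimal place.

∠(j13 + 13) = arctan(13/13) = 45.00°
∠(j13 + 900) = arctan(13/900) = 0.83°
∠T(j13) = − (45.00° + 0.83°) = -45.83°

-45.8°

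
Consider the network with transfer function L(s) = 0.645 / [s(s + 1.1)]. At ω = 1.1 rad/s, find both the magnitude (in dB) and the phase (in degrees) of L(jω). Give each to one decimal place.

|L| = -8.5 dB, ∠L = -135.0 deg

|j1.1 + 1.1| = √(1.1² + 1.1²) = 1.556
|j1.1| = 1.1
|L(j1.1)| = 0.645 / (1.556 × 1.1) = 0.37693
20 log₁₀(0.37693) = -8.47 dB
∠(j1.1 + 1.1) = arctan(1.1/1.1) = 45.00°
∠(j1.1) = 90.00°
∠L(j1.1) = − (45.00° + 90.00°) = -135.00°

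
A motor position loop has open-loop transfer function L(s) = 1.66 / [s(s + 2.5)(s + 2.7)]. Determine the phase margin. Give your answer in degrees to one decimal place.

79.3°

Gain crossover: |L(jω)| = 1 at ω ≈ 0.244 rad/sec.
∠L(j0.244) = −90° − arctan(0.244/2.5) − arctan(0.244/2.7) ≈ -100.73°
PM = 180° + (-100.73°) = 79.27°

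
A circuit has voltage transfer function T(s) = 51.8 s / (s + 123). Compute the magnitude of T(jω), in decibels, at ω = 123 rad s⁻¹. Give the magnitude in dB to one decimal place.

|j123| = 123
|j123 + 123| = √(123² + 123²) = 173.9
|T(j123)| = 51.8 × 123 / 173.9 = 36.628
20 log₁₀(36.628) = 31.28 dB

31.3 dB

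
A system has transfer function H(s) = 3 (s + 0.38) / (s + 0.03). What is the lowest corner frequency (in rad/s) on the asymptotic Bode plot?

Break frequencies occur at each pole and zero magnitude: 0.03 rad/s, 0.38 rad/s.
The lowest is 0.03 rad/s.

0.03 rad/s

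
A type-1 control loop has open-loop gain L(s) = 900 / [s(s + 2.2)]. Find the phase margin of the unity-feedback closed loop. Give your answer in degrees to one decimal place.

4.2°

Gain crossover: |L(jω)| = 1 at ω ≈ 30 rad/s.
∠L(j30) = −90° − arctan(30/2.2) ≈ -175.80°
PM = 180° + (-175.80°) = 4.20°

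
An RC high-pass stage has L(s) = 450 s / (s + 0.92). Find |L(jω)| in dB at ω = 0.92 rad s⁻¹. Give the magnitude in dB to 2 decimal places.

50.05 dB

|j0.92| = 0.92
|j0.92 + 0.92| = √(0.92² + 0.92²) = 1.301
|L(j0.92)| = 450 × 0.92 / 1.301 = 318.2
20 log₁₀(318.2) = 50.054 dB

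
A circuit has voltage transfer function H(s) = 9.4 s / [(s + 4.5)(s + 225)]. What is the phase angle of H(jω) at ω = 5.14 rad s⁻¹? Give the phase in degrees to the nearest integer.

∠(j5.14) = 90.00°
∠(j5.14 + 4.5) = arctan(5.14/4.5) = 48.80°
∠(j5.14 + 225) = arctan(5.14/225) = 1.31°
∠H(j5.14) = 90.00° − (48.80° + 1.31°) = 39.89°

40°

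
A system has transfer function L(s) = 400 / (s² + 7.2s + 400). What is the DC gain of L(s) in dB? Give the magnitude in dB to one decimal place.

0.0 dB

L(0) = 400 / 400 = 1
20 log₁₀(1) = 0.00 dB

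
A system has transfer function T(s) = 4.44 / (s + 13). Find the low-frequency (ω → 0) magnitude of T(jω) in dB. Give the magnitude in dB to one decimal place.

T(0) = 4.44 / 13 = 0.34154
20 log₁₀(0.34154) = -9.33 dB

-9.3 dB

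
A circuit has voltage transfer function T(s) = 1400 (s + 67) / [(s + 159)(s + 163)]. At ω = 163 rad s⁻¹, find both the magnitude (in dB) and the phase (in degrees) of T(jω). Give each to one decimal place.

|T| = 13.4 dB, ∠T = -23.1°

|j163 + 67| = √(163² + 67²) = 176.2
|j163 + 159| = √(163² + 159²) = 227.7
|j163 + 163| = √(163² + 163²) = 230.5
|T(j163)| = 1400 × 176.2 / (227.7 × 230.5) = 4.7004
20 log₁₀(4.7004) = 13.44 dB
∠(j163 + 67) = arctan(163/67) = 67.66°
∠(j163 + 159) = arctan(163/159) = 45.71°
∠(j163 + 163) = arctan(163/163) = 45.00°
∠T(j163) = 67.66° − (45.71° + 45.00°) = -23.06°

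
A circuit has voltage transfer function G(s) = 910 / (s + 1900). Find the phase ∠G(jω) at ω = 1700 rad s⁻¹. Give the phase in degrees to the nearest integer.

∠(j1700 + 1900) = arctan(1700/1900) = 41.82°
∠G(j1700) = −41.82° = -41.82°

-42°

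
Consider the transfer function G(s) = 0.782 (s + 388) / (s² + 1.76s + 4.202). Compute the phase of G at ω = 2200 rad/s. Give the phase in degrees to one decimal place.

∠(j2200 + 388) = arctan(2200/388) = 80.00°
∠[(j2200)² + 1.76(j2200) + 4.202] = ∠[-4.84e+06 + j3872] = 179.95°
∠G(j2200) = 80.00° − 179.95° = -99.96°

-100.0°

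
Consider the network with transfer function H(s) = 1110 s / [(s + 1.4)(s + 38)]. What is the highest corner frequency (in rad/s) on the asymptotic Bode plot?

Break frequencies occur at each pole and zero magnitude: 1.4 rad/s, 38 rad/s.
The highest is 38 rad/s.

38 rad/s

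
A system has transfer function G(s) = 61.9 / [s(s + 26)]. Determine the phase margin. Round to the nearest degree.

85°

Gain crossover: |G(jω)| = 1 at ω ≈ 2.37 rad/sec.
∠G(j2.37) = −90° − arctan(2.37/26) ≈ -95.21°
PM = 180° + (-95.21°) = 84.79°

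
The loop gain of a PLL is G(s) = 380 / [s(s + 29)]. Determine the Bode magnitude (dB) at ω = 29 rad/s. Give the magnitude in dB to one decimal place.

|j29 + 29| = √(29² + 29²) = 41.01
|j29| = 29
|G(j29)| = 380 / (41.01 × 29) = 0.3195
20 log₁₀(0.3195) = -9.91 dB

-9.9 dB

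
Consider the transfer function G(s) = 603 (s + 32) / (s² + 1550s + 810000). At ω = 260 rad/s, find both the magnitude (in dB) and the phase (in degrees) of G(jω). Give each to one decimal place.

|G| = -14.6 dB, ∠G = 54.5°

|j260 + 32| = √(260² + 32²) = 262
|(j260)² + 1550(j260) + 810000| = |7.424e+05 + j4.03e+05| = 8.447e+05
|G(j260)| = 603 × 262 / 8.447e+05 = 0.187
20 log₁₀(0.187) = -14.56 dB
∠(j260 + 32) = arctan(260/32) = 82.98°
∠[(j260)² + 1550(j260) + 810000] = ∠[7.424e+05 + j4.03e+05] = 28.49°
∠G(j260) = 82.98° − 28.49° = 54.49°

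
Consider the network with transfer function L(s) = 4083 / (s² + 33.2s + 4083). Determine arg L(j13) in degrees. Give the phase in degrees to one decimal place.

∠[(j13)² + 33.2(j13) + 4083] = ∠[3914 + j431.6] = 6.29°
∠L(j13) = −6.29° = -6.29°

-6.3 deg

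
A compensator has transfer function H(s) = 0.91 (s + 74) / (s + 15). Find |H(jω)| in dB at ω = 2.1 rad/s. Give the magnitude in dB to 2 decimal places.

|j2.1 + 74| = √(2.1² + 74²) = 74.03
|j2.1 + 15| = √(2.1² + 15²) = 15.15
|H(j2.1)| = 0.91 × 74.03 / 15.15 = 4.4478
20 log₁₀(4.4478) = 12.963 dB

12.96 dB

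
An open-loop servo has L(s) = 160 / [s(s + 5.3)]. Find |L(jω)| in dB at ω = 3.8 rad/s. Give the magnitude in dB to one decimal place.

16.2 dB

|j3.8 + 5.3| = √(3.8² + 5.3²) = 6.522
|j3.8| = 3.8
|L(j3.8)| = 160 / (6.522 × 3.8) = 6.4564
20 log₁₀(6.4564) = 16.20 dB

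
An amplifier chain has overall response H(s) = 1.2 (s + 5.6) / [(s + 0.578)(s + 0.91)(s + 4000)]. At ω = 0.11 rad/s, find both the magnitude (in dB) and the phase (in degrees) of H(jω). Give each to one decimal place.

|j0.11 + 5.6| = √(0.11² + 5.6²) = 5.601
|j0.11 + 0.578| = √(0.11² + 0.578²) = 0.5884
|j0.11 + 0.91| = √(0.11² + 0.91²) = 0.9166
|j0.11 + 4000| = √(0.11² + 4000²) = 4000
|H(j0.11)| = 1.2 × 5.601 / (0.5884 × 0.9166 × 4000) = 0.0031156
20 log₁₀(0.0031156) = -50.13 dB
∠(j0.11 + 5.6) = arctan(0.11/5.6) = 1.13°
∠(j0.11 + 0.578) = arctan(0.11/0.578) = 10.78°
∠(j0.11 + 0.91) = arctan(0.11/0.91) = 6.89°
∠(j0.11 + 4000) = arctan(0.11/4000) = 0.00°
∠H(j0.11) = 1.13° − (10.78° + 6.89° + 0.00°) = -16.54°

|H| = -50.1 dB, ∠H = -16.5 deg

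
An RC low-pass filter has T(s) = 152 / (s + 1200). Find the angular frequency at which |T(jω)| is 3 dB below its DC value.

For a single-pole low-pass, the −3 dB point is at the pole: ω = 1200 rad/sec.

1200 rad/sec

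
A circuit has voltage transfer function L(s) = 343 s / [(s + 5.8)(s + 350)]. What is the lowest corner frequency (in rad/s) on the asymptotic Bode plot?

5.8 rad/s

Break frequencies occur at each pole and zero magnitude: 5.8 rad/s, 350 rad/s.
The lowest is 5.8 rad/s.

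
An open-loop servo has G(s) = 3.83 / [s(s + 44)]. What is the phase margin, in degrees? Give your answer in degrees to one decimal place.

89.9 deg

Gain crossover: |G(jω)| = 1 at ω ≈ 0.087 rad/s.
∠G(j0.087) = −90° − arctan(0.087/44) ≈ -90.11°
PM = 180° + (-90.11°) = 89.89°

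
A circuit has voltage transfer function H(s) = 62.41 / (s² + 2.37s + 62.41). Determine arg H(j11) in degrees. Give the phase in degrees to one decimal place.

∠[(j11)² + 2.37(j11) + 62.41] = ∠[-58.59 + j26.07] = 156.01°
∠H(j11) = −156.01° = -156.01°

-156.0°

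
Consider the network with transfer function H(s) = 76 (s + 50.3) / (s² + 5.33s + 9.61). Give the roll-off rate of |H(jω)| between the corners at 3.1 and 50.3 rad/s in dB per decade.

-40 dB/decade

In this band the factors already past their corner are: complex pole pair at ωₙ ≈ 3.1; net slope = -40 dB/decade.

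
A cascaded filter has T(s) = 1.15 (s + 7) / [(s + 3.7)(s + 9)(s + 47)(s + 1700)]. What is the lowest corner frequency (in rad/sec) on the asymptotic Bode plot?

3.7 rad/sec

Break frequencies occur at each pole and zero magnitude: 3.7 rad/sec, 7 rad/sec, 9 rad/sec, 47 rad/sec, 1700 rad/sec.
The lowest is 3.7 rad/sec.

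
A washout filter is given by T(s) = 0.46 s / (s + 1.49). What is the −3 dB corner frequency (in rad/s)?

1.49 rad/s

For a single-pole high-pass, the −3 dB point is at the pole: ω = 1.49 rad/s.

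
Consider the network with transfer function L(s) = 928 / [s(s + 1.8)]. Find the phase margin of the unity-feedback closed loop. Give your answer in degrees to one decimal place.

Gain crossover: |L(jω)| = 1 at ω ≈ 30.4 rad/s.
∠L(j30.4) = −90° − arctan(30.4/1.8) ≈ -176.62°
PM = 180° + (-176.62°) = 3.38°

3.4 deg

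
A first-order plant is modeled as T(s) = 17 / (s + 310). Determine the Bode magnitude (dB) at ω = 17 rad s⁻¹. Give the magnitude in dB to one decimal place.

|j17 + 310| = √(17² + 310²) = 310.5
|T(j17)| = 17 / 310.5 = 0.054756
20 log₁₀(0.054756) = -25.23 dB

-25.2 dB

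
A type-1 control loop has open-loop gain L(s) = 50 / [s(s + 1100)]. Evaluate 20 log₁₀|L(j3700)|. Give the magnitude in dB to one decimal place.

|j3700 + 1100| = √(3700² + 1100²) = 3860
|j3700| = 3700
|L(j3700)| = 50 / (3860 × 3700) = 3.5009e-06
20 log₁₀(3.5009e-06) = -109.12 dB

-109.1 dB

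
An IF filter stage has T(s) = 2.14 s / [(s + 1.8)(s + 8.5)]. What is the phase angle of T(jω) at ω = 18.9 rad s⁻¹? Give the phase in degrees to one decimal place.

-60.3°

∠(j18.9) = 90.00°
∠(j18.9 + 1.8) = arctan(18.9/1.8) = 84.56°
∠(j18.9 + 8.5) = arctan(18.9/8.5) = 65.78°
∠T(j18.9) = 90.00° − (84.56° + 65.78°) = -60.34°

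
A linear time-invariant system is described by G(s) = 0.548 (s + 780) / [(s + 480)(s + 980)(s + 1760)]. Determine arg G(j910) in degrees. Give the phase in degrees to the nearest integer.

-83 deg

∠(j910 + 780) = arctan(910/780) = 49.40°
∠(j910 + 480) = arctan(910/480) = 62.19°
∠(j910 + 980) = arctan(910/980) = 42.88°
∠(j910 + 1760) = arctan(910/1760) = 27.34°
∠G(j910) = 49.40° − (62.19° + 42.88° + 27.34°) = -83.01°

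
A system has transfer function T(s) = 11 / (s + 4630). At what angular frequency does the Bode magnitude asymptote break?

The single real pole at s = −4630 gives a corner at ω = 4630 rad/s.

4630 rad/s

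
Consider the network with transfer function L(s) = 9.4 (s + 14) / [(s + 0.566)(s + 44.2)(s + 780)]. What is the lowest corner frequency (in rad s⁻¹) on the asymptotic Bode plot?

Break frequencies occur at each pole and zero magnitude: 0.566 rad s⁻¹, 14 rad s⁻¹, 44.2 rad s⁻¹, 780 rad s⁻¹.
The lowest is 0.566 rad s⁻¹.

0.566 rad s⁻¹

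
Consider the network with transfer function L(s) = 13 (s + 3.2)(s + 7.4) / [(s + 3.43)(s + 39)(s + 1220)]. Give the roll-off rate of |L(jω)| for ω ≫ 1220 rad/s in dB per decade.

-20 dB/decade

With 2 zeros and 3 poles, the high-frequency asymptotic slope is 20 × (2 − 3) = -20 dB/decade.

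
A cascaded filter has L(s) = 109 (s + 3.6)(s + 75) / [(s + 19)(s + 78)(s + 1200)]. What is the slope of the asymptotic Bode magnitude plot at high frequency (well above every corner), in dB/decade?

-20 dB/decade

With 2 zeros and 3 poles, the high-frequency asymptotic slope is 20 × (2 − 3) = -20 dB/decade.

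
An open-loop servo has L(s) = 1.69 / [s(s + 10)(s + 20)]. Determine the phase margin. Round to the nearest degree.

90°

Gain crossover: |L(jω)| = 1 at ω ≈ 0.00845 rad/s.
∠L(j0.00845) = −90° − arctan(0.00845/10) − arctan(0.00845/20) ≈ -90.07°
PM = 180° + (-90.07°) = 89.93°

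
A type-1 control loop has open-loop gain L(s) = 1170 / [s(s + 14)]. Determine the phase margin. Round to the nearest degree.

23°

Gain crossover: |L(jω)| = 1 at ω ≈ 32.8 rad s⁻¹.
∠L(j32.8) = −90° − arctan(32.8/14) ≈ -156.89°
PM = 180° + (-156.89°) = 23.11°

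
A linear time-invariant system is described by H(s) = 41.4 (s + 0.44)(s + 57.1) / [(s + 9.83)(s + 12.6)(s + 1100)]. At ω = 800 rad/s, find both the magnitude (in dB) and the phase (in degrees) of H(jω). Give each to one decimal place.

|H| = -30.3 dB, ∠H = -38.5°

|j800 + 0.44| = √(800² + 0.44²) = 800
|j800 + 57.1| = √(800² + 57.1²) = 802
|j800 + 9.83| = √(800² + 9.83²) = 800.1
|j800 + 12.6| = √(800² + 12.6²) = 800.1
|j800 + 1100| = √(800² + 1100²) = 1360
|H(j800)| = 41.4 × 800 × 802 / (800.1 × 800.1 × 1360) = 0.030509
20 log₁₀(0.030509) = -30.31 dB
∠(j800 + 0.44) = arctan(800/0.44) = 89.97°
∠(j800 + 57.1) = arctan(800/57.1) = 85.92°
∠(j800 + 9.83) = arctan(800/9.83) = 89.30°
∠(j800 + 12.6) = arctan(800/12.6) = 89.10°
∠(j800 + 1100) = arctan(800/1100) = 36.03°
∠H(j800) = 89.97° + 85.92° − (89.30° + 89.10° + 36.03°) = -38.54°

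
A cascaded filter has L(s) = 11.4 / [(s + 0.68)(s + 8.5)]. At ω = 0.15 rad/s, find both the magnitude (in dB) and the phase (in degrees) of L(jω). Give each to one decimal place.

|L| = 5.7 dB, ∠L = -13.5°

|j0.15 + 0.68| = √(0.15² + 0.68²) = 0.6963
|j0.15 + 8.5| = √(0.15² + 8.5²) = 8.501
|L(j0.15)| = 11.4 / (0.6963 × 8.501) = 1.9257
20 log₁₀(1.9257) = 5.69 dB
∠(j0.15 + 0.68) = arctan(0.15/0.68) = 12.44°
∠(j0.15 + 8.5) = arctan(0.15/8.5) = 1.01°
∠L(j0.15) = − (12.44° + 1.01°) = -13.45°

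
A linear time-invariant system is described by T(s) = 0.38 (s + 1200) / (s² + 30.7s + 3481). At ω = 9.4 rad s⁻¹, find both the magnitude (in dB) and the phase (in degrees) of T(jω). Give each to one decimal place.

|T| = -17.5 dB, ∠T = -4.4°

|j9.4 + 1200| = √(9.4² + 1200²) = 1200
|(j9.4)² + 30.7(j9.4) + 3481| = |3392.6 + j288.58| = 3405
|T(j9.4)| = 0.38 × 1200 / 3405 = 0.13393
20 log₁₀(0.13393) = -17.46 dB
∠(j9.4 + 1200) = arctan(9.4/1200) = 0.45°
∠[(j9.4)² + 30.7(j9.4) + 3481] = ∠[3392.6 + j288.58] = 4.86°
∠T(j9.4) = 0.45° − 4.86° = -4.41°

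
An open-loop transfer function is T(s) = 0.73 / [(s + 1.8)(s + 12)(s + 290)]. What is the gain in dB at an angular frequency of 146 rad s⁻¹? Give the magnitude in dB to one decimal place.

-139.6 dB

|j146 + 1.8| = √(146² + 1.8²) = 146
|j146 + 12| = √(146² + 12²) = 146.5
|j146 + 290| = √(146² + 290²) = 324.7
|T(j146)| = 0.73 / (146 × 146.5 × 324.7) = 1.0512e-07
20 log₁₀(1.0512e-07) = -139.57 dB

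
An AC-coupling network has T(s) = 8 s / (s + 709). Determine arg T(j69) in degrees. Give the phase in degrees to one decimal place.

84.4°

∠(j69) = 90.00°
∠(j69 + 709) = arctan(69/709) = 5.56°
∠T(j69) = 90.00° − 5.56° = 84.44°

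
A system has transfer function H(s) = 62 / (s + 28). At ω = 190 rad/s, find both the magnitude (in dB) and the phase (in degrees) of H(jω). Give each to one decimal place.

|j190 + 28| = √(190² + 28²) = 192.1
|H(j190)| = 62 / 192.1 = 0.32283
20 log₁₀(0.32283) = -9.82 dB
∠(j190 + 28) = arctan(190/28) = 81.62°
∠H(j190) = −81.62° = -81.62°

|H| = -9.8 dB, ∠H = -81.6°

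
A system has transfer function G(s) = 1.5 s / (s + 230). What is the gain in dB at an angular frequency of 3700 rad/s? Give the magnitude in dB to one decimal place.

3.5 dB

|j3700| = 3700
|j3700 + 230| = √(3700² + 230²) = 3707
|G(j3700)| = 1.5 × 3700 / 3707 = 1.4971
20 log₁₀(1.4971) = 3.51 dB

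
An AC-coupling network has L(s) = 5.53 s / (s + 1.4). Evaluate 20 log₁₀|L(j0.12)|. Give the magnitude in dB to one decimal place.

|j0.12| = 0.12
|j0.12 + 1.4| = √(0.12² + 1.4²) = 1.405
|L(j0.12)| = 5.53 × 0.12 / 1.405 = 0.47227
20 log₁₀(0.47227) = -6.52 dB

-6.5 dB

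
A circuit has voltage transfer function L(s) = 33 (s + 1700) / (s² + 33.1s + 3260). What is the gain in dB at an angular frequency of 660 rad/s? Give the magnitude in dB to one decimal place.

|j660 + 1700| = √(660² + 1700²) = 1824
|(j660)² + 33.1(j660) + 3260| = |-4.3234e+05 + j21846| = 4.329e+05
|L(j660)| = 33 × 1824 / 4.329e+05 = 0.13902
20 log₁₀(0.13902) = -17.14 dB

-17.1 dB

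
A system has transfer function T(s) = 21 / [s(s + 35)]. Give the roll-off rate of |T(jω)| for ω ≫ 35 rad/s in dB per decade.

-40 dB/decade

With 0 zeros and 2 poles, the high-frequency asymptotic slope is 20 × (0 − 2) = -40 dB/decade.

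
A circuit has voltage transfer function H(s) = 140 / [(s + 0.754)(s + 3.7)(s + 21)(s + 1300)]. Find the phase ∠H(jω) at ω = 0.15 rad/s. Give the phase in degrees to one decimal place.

-14.0°

∠(j0.15 + 0.754) = arctan(0.15/0.754) = 11.25°
∠(j0.15 + 3.7) = arctan(0.15/3.7) = 2.32°
∠(j0.15 + 21) = arctan(0.15/21) = 0.41°
∠(j0.15 + 1300) = arctan(0.15/1300) = 0.01°
∠H(j0.15) = − (11.25° + 2.32° + 0.41° + 0.01°) = -13.99°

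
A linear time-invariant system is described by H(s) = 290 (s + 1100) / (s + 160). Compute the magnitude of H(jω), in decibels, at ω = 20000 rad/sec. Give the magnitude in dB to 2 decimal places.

49.26 dB

|j20000 + 1100| = √(20000² + 1100²) = 2.003e+04
|j20000 + 160| = √(20000² + 160²) = 2e+04
|H(j20000)| = 290 × 2.003e+04 / 2e+04 = 290.43
20 log₁₀(290.43) = 49.261 dB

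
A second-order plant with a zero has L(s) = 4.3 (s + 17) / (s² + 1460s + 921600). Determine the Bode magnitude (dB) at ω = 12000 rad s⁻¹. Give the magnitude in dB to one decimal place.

-68.9 dB

|j12000 + 17| = √(12000² + 17²) = 1.2e+04
|(j12000)² + 1460(j12000) + 921600| = |-1.4308e+08 + j1.752e+07| = 1.441e+08
|L(j12000)| = 4.3 × 1.2e+04 / 1.441e+08 = 0.00035797
20 log₁₀(0.00035797) = -68.92 dB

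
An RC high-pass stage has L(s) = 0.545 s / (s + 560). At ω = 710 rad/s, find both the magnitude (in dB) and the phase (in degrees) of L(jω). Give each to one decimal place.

|L| = -7.4 dB, ∠L = 38.3°

|j710| = 710
|j710 + 560| = √(710² + 560²) = 904.3
|L(j710)| = 0.545 × 710 / 904.3 = 0.42792
20 log₁₀(0.42792) = -7.37 dB
∠(j710) = 90.00°
∠(j710 + 560) = arctan(710/560) = 51.74°
∠L(j710) = 90.00° − 51.74° = 38.26°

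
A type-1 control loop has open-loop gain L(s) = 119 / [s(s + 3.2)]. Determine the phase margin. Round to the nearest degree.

17°

Gain crossover: |L(jω)| = 1 at ω ≈ 10.7 rad/s.
∠L(j10.7) = −90° − arctan(10.7/3.2) ≈ -163.32°
PM = 180° + (-163.32°) = 16.68°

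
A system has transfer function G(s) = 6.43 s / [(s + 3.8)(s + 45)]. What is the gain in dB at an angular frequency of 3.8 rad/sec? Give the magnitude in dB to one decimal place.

|j3.8| = 3.8
|j3.8 + 3.8| = √(3.8² + 3.8²) = 5.374
|j3.8 + 45| = √(3.8² + 45²) = 45.16
|G(j3.8)| = 6.43 × 3.8 / (5.374 × 45.16) = 0.10068
20 log₁₀(0.10068) = -19.94 dB

-19.9 dB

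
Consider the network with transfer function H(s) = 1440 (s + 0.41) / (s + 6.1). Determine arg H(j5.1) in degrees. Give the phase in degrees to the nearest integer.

∠(j5.1 + 0.41) = arctan(5.1/0.41) = 85.40°
∠(j5.1 + 6.1) = arctan(5.1/6.1) = 39.90°
∠H(j5.1) = 85.40° − 39.90° = 45.51°

46°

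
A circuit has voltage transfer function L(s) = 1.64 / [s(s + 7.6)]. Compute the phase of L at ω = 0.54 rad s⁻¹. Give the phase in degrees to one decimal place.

∠(j0.54 + 7.6) = arctan(0.54/7.6) = 4.06°
∠(j0.54) = 90.00°
∠L(j0.54) = − (4.06° + 90.00°) = -94.06°

-94.1 deg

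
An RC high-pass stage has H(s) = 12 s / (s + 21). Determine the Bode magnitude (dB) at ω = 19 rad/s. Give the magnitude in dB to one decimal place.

18.1 dB

|j19| = 19
|j19 + 21| = √(19² + 21²) = 28.32
|H(j19)| = 12 × 19 / 28.32 = 8.051
20 log₁₀(8.051) = 18.12 dB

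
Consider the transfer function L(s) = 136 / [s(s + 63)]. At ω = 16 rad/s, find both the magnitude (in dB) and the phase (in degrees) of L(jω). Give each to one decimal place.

|j16 + 63| = √(16² + 63²) = 65
|j16| = 16
|L(j16)| = 136 / (65 × 16) = 0.13077
20 log₁₀(0.13077) = -17.67 dB
∠(j16 + 63) = arctan(16/63) = 14.25°
∠(j16) = 90.00°
∠L(j16) = − (14.25° + 90.00°) = -104.25°

|L| = -17.7 dB, ∠L = -104.3°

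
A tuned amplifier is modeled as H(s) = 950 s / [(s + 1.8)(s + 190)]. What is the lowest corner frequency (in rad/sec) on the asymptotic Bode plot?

1.8 rad/sec

Break frequencies occur at each pole and zero magnitude: 1.8 rad/sec, 190 rad/sec.
The lowest is 1.8 rad/sec.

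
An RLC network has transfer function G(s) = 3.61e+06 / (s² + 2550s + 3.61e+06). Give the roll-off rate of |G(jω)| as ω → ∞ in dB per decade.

-40 dB/decade

With 0 zeros and 2 poles, the high-frequency asymptotic slope is 20 × (0 − 2) = -40 dB/decade.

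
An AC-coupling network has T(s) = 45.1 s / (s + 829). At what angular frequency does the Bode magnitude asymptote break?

829 rad/s

The single real pole at s = −829 gives a corner at ω = 829 rad/s.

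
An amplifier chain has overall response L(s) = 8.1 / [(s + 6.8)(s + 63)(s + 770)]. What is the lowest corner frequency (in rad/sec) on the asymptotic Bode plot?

6.8 rad/sec

Break frequencies occur at each pole and zero magnitude: 6.8 rad/sec, 63 rad/sec, 770 rad/sec.
The lowest is 6.8 rad/sec.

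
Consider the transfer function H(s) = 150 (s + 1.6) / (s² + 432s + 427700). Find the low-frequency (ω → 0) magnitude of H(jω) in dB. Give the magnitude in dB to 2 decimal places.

H(0) = 150 × 1.6 / 427700 = 0.00056114
20 log₁₀(0.00056114) = -65.019 dB

-65.02 dB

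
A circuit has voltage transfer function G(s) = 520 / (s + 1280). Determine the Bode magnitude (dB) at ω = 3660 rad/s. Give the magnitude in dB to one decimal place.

-17.5 dB

|j3660 + 1280| = √(3660² + 1280²) = 3877
|G(j3660)| = 520 / 3877 = 0.13411
20 log₁₀(0.13411) = -17.45 dB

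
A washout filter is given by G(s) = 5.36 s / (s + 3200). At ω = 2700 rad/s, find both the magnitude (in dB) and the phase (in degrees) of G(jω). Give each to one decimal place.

|j2700| = 2700
|j2700 + 3200| = √(2700² + 3200²) = 4187
|G(j2700)| = 5.36 × 2700 / 4187 = 3.4565
20 log₁₀(3.4565) = 10.77 dB
∠(j2700) = 90.00°
∠(j2700 + 3200) = arctan(2700/3200) = 40.16°
∠G(j2700) = 90.00° − 40.16° = 49.84°

|G| = 10.8 dB, ∠G = 49.8°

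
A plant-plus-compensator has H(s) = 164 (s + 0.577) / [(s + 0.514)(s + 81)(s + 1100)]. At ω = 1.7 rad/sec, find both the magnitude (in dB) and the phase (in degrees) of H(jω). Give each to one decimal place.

|H| = -54.6 dB, ∠H = -3.2 deg

|j1.7 + 0.577| = √(1.7² + 0.577²) = 1.795
|j1.7 + 0.514| = √(1.7² + 0.514²) = 1.776
|j1.7 + 81| = √(1.7² + 81²) = 81.02
|j1.7 + 1100| = √(1.7² + 1100²) = 1100
|H(j1.7)| = 164 × 1.795 / (1.776 × 81.02 × 1100) = 0.0018602
20 log₁₀(0.0018602) = -54.61 dB
∠(j1.7 + 0.577) = arctan(1.7/0.577) = 71.25°
∠(j1.7 + 0.514) = arctan(1.7/0.514) = 73.18°
∠(j1.7 + 81) = arctan(1.7/81) = 1.20°
∠(j1.7 + 1100) = arctan(1.7/1100) = 0.09°
∠H(j1.7) = 71.25° − (73.18° + 1.20° + 0.09°) = -3.22°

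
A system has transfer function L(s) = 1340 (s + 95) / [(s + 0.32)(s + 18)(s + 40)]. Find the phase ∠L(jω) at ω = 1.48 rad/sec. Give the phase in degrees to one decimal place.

∠(j1.48 + 95) = arctan(1.48/95) = 0.89°
∠(j1.48 + 0.32) = arctan(1.48/0.32) = 77.80°
∠(j1.48 + 18) = arctan(1.48/18) = 4.70°
∠(j1.48 + 40) = arctan(1.48/40) = 2.12°
∠L(j1.48) = 0.89° − (77.80° + 4.70° + 2.12°) = -83.73°

-83.7°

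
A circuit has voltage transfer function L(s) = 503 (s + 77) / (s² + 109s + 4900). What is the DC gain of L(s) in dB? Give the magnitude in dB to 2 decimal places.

L(0) = 503 × 77 / 4900 = 7.9043
20 log₁₀(7.9043) = 17.957 dB

17.96 dB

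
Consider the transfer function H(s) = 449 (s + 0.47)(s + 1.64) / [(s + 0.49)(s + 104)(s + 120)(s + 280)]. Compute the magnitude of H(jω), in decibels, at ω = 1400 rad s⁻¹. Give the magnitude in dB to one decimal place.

-73.0 dB

|j1400 + 0.47| = √(1400² + 0.47²) = 1400
|j1400 + 1.64| = √(1400² + 1.64²) = 1400
|j1400 + 0.49| = √(1400² + 0.49²) = 1400
|j1400 + 104| = √(1400² + 104²) = 1404
|j1400 + 120| = √(1400² + 120²) = 1405
|j1400 + 280| = √(1400² + 280²) = 1428
|H(j1400)| = 449 × 1400 × 1400 / (1400 × 1404 × 1405 × 1428) = 0.0002232
20 log₁₀(0.0002232) = -73.03 dB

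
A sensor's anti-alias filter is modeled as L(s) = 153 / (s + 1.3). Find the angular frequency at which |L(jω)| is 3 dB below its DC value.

For a single-pole low-pass, the −3 dB point is at the pole: ω = 1.3 rad/s.

1.3 rad/s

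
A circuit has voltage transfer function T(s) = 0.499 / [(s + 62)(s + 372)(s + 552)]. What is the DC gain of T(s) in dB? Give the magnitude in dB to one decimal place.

T(0) = 0.499 / (62 × 372 × 552) = 3.9195e-08
20 log₁₀(3.9195e-08) = -148.14 dB

-148.1 dB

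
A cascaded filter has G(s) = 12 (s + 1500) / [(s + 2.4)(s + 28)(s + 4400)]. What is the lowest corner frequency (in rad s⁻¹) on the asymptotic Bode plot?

Break frequencies occur at each pole and zero magnitude: 2.4 rad s⁻¹, 28 rad s⁻¹, 1500 rad s⁻¹, 4400 rad s⁻¹.
The lowest is 2.4 rad s⁻¹.

2.4 rad s⁻¹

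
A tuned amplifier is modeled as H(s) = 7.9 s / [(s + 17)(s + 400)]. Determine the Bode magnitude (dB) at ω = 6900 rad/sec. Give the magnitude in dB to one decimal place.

-58.8 dB

|j6900| = 6900
|j6900 + 17| = √(6900² + 17²) = 6900
|j6900 + 400| = √(6900² + 400²) = 6912
|H(j6900)| = 7.9 × 6900 / (6900 × 6912) = 0.001143
20 log₁₀(0.001143) = -58.84 dB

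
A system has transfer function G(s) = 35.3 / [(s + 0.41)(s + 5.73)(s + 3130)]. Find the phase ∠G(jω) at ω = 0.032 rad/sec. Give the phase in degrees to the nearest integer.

∠(j0.032 + 0.41) = arctan(0.032/0.41) = 4.46°
∠(j0.032 + 5.73) = arctan(0.032/5.73) = 0.32°
∠(j0.032 + 3130) = arctan(0.032/3130) = 0.00°
∠G(j0.032) = − (4.46° + 0.32° + 0.00°) = -4.78°

-5 deg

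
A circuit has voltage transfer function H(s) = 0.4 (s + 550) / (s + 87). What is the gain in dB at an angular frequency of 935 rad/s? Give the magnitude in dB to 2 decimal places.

-6.71 dB

|j935 + 550| = √(935² + 550²) = 1085
|j935 + 87| = √(935² + 87²) = 939
|H(j935)| = 0.4 × 1085 / 939 = 0.46208
20 log₁₀(0.46208) = -6.706 dB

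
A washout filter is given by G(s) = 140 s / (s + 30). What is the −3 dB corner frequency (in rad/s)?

30 rad/s

For a single-pole high-pass, the −3 dB point is at the pole: ω = 30 rad/s.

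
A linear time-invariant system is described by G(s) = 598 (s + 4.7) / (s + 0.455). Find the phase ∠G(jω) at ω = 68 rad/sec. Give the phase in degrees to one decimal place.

∠(j68 + 4.7) = arctan(68/4.7) = 86.05°
∠(j68 + 0.455) = arctan(68/0.455) = 89.62°
∠G(j68) = 86.05° − 89.62° = -3.57°

-3.6 deg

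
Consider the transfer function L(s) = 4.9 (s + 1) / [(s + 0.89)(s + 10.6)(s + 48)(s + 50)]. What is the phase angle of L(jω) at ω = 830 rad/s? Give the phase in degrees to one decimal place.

∠(j830 + 1) = arctan(830/1) = 89.93°
∠(j830 + 0.89) = arctan(830/0.89) = 89.94°
∠(j830 + 10.6) = arctan(830/10.6) = 89.27°
∠(j830 + 48) = arctan(830/48) = 86.69°
∠(j830 + 50) = arctan(830/50) = 86.55°
∠L(j830) = 89.93° − (89.94° + 89.27° + 86.69° + 86.55°) = -262.52°

-262.5°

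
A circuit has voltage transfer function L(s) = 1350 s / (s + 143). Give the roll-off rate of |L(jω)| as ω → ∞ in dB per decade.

With 1 zero and 1 pole, the high-frequency asymptotic slope is 20 × (1 − 1) = 0 dB/decade.

0 dB/decade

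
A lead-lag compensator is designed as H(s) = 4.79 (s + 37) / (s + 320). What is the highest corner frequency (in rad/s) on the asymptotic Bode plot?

Break frequencies occur at each pole and zero magnitude: 37 rad/s, 320 rad/s.
The highest is 320 rad/s.

320 rad/s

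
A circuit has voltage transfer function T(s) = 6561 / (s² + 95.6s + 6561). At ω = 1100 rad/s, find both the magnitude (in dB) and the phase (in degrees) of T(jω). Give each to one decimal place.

|(j1100)² + 95.6(j1100) + 6561| = |-1.2034e+06 + j1.0516e+05| = 1.208e+06
|T(j1100)| = 6561 / 1.208e+06 = 0.0054312
20 log₁₀(0.0054312) = -45.30 dB
∠[(j1100)² + 95.6(j1100) + 6561] = ∠[-1.2034e+06 + j1.0516e+05] = 175.01°
∠T(j1100) = −175.01° = -175.01°

|T| = -45.3 dB, ∠T = -175.0°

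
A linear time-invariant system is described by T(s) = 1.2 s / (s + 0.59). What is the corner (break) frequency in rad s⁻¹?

The single real pole at s = −0.59 gives a corner at ω = 0.59 rad s⁻¹.

0.59 rad s⁻¹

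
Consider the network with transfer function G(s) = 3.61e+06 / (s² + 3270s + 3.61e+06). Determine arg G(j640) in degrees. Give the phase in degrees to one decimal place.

∠[(j640)² + 3270(j640) + 3.61e+06] = ∠[3.2004e+06 + j2.0928e+06] = 33.18°
∠G(j640) = −33.18° = -33.18°

-33.2°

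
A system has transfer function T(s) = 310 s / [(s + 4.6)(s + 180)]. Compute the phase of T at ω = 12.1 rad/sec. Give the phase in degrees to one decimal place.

∠(j12.1) = 90.00°
∠(j12.1 + 4.6) = arctan(12.1/4.6) = 69.18°
∠(j12.1 + 180) = arctan(12.1/180) = 3.85°
∠T(j12.1) = 90.00° − (69.18° + 3.85°) = 16.97°

17.0 deg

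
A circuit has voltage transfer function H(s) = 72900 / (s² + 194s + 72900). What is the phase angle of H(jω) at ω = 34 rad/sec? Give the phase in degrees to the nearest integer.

∠[(j34)² + 194(j34) + 72900] = ∠[71744 + j6596] = 5.25°
∠H(j34) = −5.25° = -5.25°

-5°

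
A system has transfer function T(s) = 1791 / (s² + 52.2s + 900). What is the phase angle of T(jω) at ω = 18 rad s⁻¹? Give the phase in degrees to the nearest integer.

∠[(j18)² + 52.2(j18) + 900] = ∠[576 + j939.6] = 58.49°
∠T(j18) = −58.49° = -58.49°

-58 deg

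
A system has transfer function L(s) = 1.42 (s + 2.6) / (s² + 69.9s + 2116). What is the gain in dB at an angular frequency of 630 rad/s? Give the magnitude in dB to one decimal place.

-52.9 dB

|j630 + 2.6| = √(630² + 2.6²) = 630
|(j630)² + 69.9(j630) + 2116| = |-3.9478e+05 + j44037| = 3.972e+05
|L(j630)| = 1.42 × 630 / 3.972e+05 = 0.0022521
20 log₁₀(0.0022521) = -52.95 dB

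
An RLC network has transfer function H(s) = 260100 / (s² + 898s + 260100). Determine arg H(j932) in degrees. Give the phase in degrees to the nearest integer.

-126 deg

∠[(j932)² + 898(j932) + 260100] = ∠[-6.0852e+05 + j8.3694e+05] = 126.02°
∠H(j932) = −126.02° = -126.02°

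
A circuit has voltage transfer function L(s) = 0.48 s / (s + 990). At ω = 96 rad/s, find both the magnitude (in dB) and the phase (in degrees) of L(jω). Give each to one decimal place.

|L| = -26.7 dB, ∠L = 84.5°

|j96| = 96
|j96 + 990| = √(96² + 990²) = 994.6
|L(j96)| = 0.48 × 96 / 994.6 = 0.046328
20 log₁₀(0.046328) = -26.68 dB
∠(j96) = 90.00°
∠(j96 + 990) = arctan(96/990) = 5.54°
∠L(j96) = 90.00° − 5.54° = 84.46°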